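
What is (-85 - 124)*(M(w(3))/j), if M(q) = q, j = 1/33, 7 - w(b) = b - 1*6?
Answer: -68970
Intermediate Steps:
w(b) = 13 - b (w(b) = 7 - (b - 1*6) = 7 - (b - 6) = 7 - (-6 + b) = 7 + (6 - b) = 13 - b)
j = 1/33 ≈ 0.030303
(-85 - 124)*(M(w(3))/j) = (-85 - 124)*((13 - 1*3)/(1/33)) = -209*(13 - 3)*33 = -2090*33 = -209*330 = -68970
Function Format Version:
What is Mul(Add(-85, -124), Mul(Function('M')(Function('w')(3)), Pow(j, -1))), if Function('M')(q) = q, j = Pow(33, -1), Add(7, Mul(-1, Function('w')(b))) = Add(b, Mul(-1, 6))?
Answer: -68970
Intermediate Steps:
Function('w')(b) = Add(13, Mul(-1, b)) (Function('w')(b) = Add(7, Mul(-1, Add(b, Mul(-1, 6)))) = Add(7, Mul(-1, Add(b, -6))) = Add(7, Mul(-1, Add(-6, b))) = Add(7, Add(6, Mul(-1, b))) = Add(13, Mul(-1, b)))
j = Rational(1, 33) ≈ 0.030303
Mul(Add(-85, -124), Mul(Function('M')(Function('w')(3)), Pow(j, -1))) = Mul(Add(-85, -124), Mul(Add(13, Mul(-1, 3)), Pow(Rational(1, 33), -1))) = Mul(-209, Mul(Add(13, -3), 33)) = Mul(-209, Mul(10, 33)) = Mul(-209, 330) = -68970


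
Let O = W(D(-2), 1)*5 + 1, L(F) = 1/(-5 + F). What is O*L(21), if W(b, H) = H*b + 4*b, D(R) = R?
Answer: -49/16 ≈ -3.0625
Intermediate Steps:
W(b, H) = 4*b + H*b
O = -49 (O = -2*(4 + 1)*5 + 1 = -2*5*5 + 1 = -10*5 + 1 = -50 + 1 = -49)
O*L(21) = -49/(-5 + 21) = -49/16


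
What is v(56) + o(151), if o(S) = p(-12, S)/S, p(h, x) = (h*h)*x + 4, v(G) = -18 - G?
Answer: 10574/151 ≈ 70.026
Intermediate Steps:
p(h, x) = 4 + x*h**2 (p(h, x) = h**2*x + 4 = x*h**2 + 4 = 4 + x*h**2)
o(S) = (4 + 144*S)/S (o(S) = (4 + S*(-12)**2)/S = (4 + S*144)/S = (4 + 144*S)/S)
v(56) + o(151) = (-18 - 1*56) + (144 + 4/151) = (-18 - 56) + (144 + 4*(1/151)) = -74 + (144 + 4/151) = -74 + 21748/151 = 10574/151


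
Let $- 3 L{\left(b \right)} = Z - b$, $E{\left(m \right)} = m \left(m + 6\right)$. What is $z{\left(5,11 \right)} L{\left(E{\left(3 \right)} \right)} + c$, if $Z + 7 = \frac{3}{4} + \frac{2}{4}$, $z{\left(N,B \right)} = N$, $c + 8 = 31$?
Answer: $\frac{931}{12} \approx 77.583$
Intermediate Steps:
$c = 23$ ($c = -8 + 31 = 23$)
$E{\left(m \right)} = m \left(6 + m\right)$
$Z = - \frac{23}{4}$ ($Z = -7 + \left(\frac{3}{4} + \frac{2}{4}\right) = -7 + \left(3 \cdot \frac{1}{4} + 2 \cdot \frac{1}{4}\right) = -7 + \left(\frac{3}{4} + \frac{1}{2}\right) = -7 + \frac{5}{4} = - \frac{23}{4} \approx -5.75$)
$L{\left(b \right)} = \frac{23}{12} + \frac{b}{3}$ ($L{\left(b \right)} = - \frac{- \frac{23}{4} - b}{3} = \frac{23}{12} + \frac{b}{3}$)
$z{\left(5,11 \right)} L{\left(E{\left(3 \right)} \right)} + c = 5 \left(\frac{23}{12} + \frac{3 \left(6 + 3\right)}{3}\right) + 23 = 5 \left(\frac{23}{12} + \frac{3 \cdot 9}{3}\right) + 23 = 5 \left(\frac{23}{12} + \frac{1}{3} \cdot 27\right) + 23 = 5 \left(\frac{23}{12} + 9\right) + 23 = 5 \cdot \frac{131}{12} + 23 = \frac{655}{12} + 23 = \frac{931}{12}$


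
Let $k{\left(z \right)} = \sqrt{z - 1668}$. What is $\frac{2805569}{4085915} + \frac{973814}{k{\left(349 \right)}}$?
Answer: $\frac{2805569}{4085915} - \frac{973814 i \sqrt{1319}}{1319} \approx 0.68664 - 26814.0 i$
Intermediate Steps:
$k{\left(z \right)} = \sqrt{-1668 + z}$
$\frac{2805569}{4085915} + \frac{973814}{k{\left(349 \right)}} = \frac{2805569}{4085915} + \frac{973814}{\sqrt{-1668 + 349}} = 2805569 \cdot \frac{1}{4085915} + \frac{973814}{\sqrt{-1319}} = \frac{2805569}{4085915} + \frac{973814}{i \sqrt{1319}} = \frac{2805569}{4085915} + 973814 \left(- \frac{i \sqrt{1319}}{1319}\right) = \frac{2805569}{4085915} - \frac{973814 i \sqrt{1319}}{1319}$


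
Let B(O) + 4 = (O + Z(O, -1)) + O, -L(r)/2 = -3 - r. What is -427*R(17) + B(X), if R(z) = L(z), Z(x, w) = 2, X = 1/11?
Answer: -187900/11 ≈ -17082.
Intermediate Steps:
L(r) = 6 + 2*r (L(r) = -2*(-3 - r) = 6 + 2*r)
X = 1/11 ≈ 0.090909
B(O) = -2 + 2*O (B(O) = -4 + ((O + 2) + O) = -4 + ((2 + O) + O) = -4 + (2 + 2*O) = -2 + 2*O)
R(z) = 6 + 2*z
-427*R(17) + B(X) = -427*(6 + 2*17) + (-2 + 2*(1/11)) = -427*(6 + 34) + (-2 + 2/11) = -427*40 - 20/11 = -17080 - 20/11 = -187900/11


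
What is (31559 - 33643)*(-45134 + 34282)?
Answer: 22615568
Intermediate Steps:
(31559 - 33643)*(-45134 + 34282) = -2084*(-10852) = 22615568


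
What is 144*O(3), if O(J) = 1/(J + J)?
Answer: 24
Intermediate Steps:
O(J) = 1/(2*J)
144*O(3) = 144*((1/2)/3) = 144*((1/2)*(1/3)) = 144*(1/6) = 24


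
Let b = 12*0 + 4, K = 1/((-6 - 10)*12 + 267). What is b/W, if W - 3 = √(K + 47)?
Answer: -900/2851 + 20*√10578/2851 ≈ 0.40582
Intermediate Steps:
K = 1/75 (K = 1/(-16*12 + 267) = 1/(-192 + 267) = 1/75 ≈ 0.013333)
W = 3 + √10578/15 (W = 3 + √(1/75 + 47) = 3 + √(3526/75) = 3 + √10578/15 ≈ 9.8566)
b = 4 (b = 0 + 4 = 4)
b/W = 4/(3 + √10578/15)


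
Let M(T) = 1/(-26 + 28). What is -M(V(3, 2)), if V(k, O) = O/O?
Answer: -½ ≈ -0.50000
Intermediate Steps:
V(k, O) = 1
M(T) = ½ (M(T) = 1/2 = ½)
-M(V(3, 2)) = -1*½ = -½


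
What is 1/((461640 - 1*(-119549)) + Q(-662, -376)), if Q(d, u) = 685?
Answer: 1/581874 ≈ 1.7186e-6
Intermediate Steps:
1/((461640 - 1*(-119549)) + Q(-662, -376)) = 1/((461640 - 1*(-119549)) + 685) = 1/((461640 + 119549) + 685) = 1/(581189 + 685) = 1/581874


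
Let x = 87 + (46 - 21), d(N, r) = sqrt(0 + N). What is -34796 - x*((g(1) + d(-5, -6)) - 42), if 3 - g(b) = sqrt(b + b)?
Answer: -30428 + 112*sqrt(2) - 112*I*sqrt(5) ≈ -30270.0 - 250.44*I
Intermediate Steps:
g(b) = 3 - sqrt(2)*sqrt(b) (g(b) = 3 - sqrt(b + b) = 3 - sqrt(2*b) = 3 - sqrt(2)*sqrt(b))
d(N, r) = sqrt(N)
x = 112 (x = 87 + 25 = 112)
-34796 - x*((g(1) + d(-5, -6)) - 42) = -34796 - 112*(((3 - sqrt(2)*sqrt(1)) + sqrt(-5)) - 42) = -34796 - 112*(((3 - 1*sqrt(2)*1) + I*sqrt(5)) - 42) = -34796 - 112*(((3 - sqrt(2)) + I*sqrt(5)) - 42) = -34796 - 112*((3 - sqrt(2) + I*sqrt(5)) - 42) = -34796 - 112*(-39 - sqrt(2) + I*sqrt(5)) = -34796 - (-4368 - 112*sqrt(2) + 112*I*sqrt(5)) = -34796 + (4368 + 112*sqrt(2) - 112*I*sqrt(5)) = -30428 + 112*sqrt(2) - 112*I*sqrt(5)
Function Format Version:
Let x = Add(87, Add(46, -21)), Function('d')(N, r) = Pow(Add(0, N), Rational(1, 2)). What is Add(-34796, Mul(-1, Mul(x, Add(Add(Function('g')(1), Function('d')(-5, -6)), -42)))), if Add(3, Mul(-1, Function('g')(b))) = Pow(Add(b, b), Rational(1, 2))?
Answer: Add(-30428, Mul(112, Pow(2, Rational(1, 2))), Mul(-112, I, Pow(5, Rational(1, 2)))) ≈ Add(-30270., Mul(-250.44, I))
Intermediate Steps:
Function('g')(b) = Add(3, Mul(-1, Pow(2, Rational(1, 2)), Pow(b, Rational(1, 2)))) (Function('g')(b) = Add(3, Mul(-1, Pow(Add(b, b), Rational(1, 2)))) = Add(3, Mul(-1, Pow(Mul(2, b), Rational(1, 2)))) = Add(3, Mul(-1, Mul(Pow(2, Rational(1, 2)), Pow(b, Rational(1, 2))))) = Add(3, Mul(-1, Pow(2, Rational(1, 2)), Pow(b, Rational(1, 2)))))
Function('d')(N, r) = Pow(N, Rational(1, 2))
x = 112 (x = Add(87, 25) = 112)
Add(-34796, Mul(-1, Mul(x, Add(Add(Function('g')(1), Function('d')(-5, -6)), -42)))) = Add(-34796, Mul(-1, Mul(112, Add(Add(Add(3, Mul(-1, Pow(2, Rational(1, 2)), Pow(1, Rational(1, 2)))), Pow(-5, Rational(1, 2))), -42)))) = Add(-34796, Mul(-1, Mul(112, Add(Add(Add(3, Mul(-1, Pow(2, Rational(1, 2)), 1)), Mul(I, Pow(5, Rational(1, 2)))), -42)))) = Add(-34796, Mul(-1, Mul(112, Add(Add(Add(3, Mul(-1, Pow(2, Rational(1, 2)))), Mul(I, Pow(5, Rational(1, 2)))), -42)))) = Add(-34796, Mul(-1, Mul(112, Add(Add(3, Mul(-1, Pow(2, Rational(1, 2))), Mul(I, Pow(5, Rational(1, 2)))), -42)))) = Add(-34796, Mul(-1, Mul(112, Add(-39, Mul(-1, Pow(2, Rational(1, 2))), Mul(I, Pow(5, Rational(1, 2))))))) = Add(-34796, Mul(-1, Add(-4368, Mul(-112, Pow(2, Rational(1, 2))), Mul(112, I, Pow(5, Rational(1, 2)))))) = Add(-34796, Add(4368, Mul(112, Pow(2, Rational(1, 2))), Mul(-112, I, Pow(5, Rational(1, 2))))) = Add(-30428, Mul(112, Pow(2, Rational(1, 2))), Mul(-112, I, Pow(5, Rational(1, 2))))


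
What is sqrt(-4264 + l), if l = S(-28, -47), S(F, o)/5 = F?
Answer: 2*I*sqrt(1101) ≈ 66.363*I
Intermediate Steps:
S(F, o) = 5*F
l = -140 (l = 5*(-28) = -140)
sqrt(-4264 + l) = sqrt(-4264 - 140) = sqrt(-4404) = 2*I*sqrt(1101)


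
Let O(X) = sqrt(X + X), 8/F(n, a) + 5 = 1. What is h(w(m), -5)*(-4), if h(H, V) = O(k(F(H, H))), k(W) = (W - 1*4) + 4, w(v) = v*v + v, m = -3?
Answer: -8*I ≈ -8.0*I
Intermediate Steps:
w(v) = v + v**2 (w(v) = v**2 + v = v + v**2)
F(n, a) = -2 (F(n, a) = 8/(-5 + 1) = 8/(-4) = 8*(-1/4) = -2)
k(W) = W (k(W) = (W - 4) + 4 = (-4 + W) + 4 = W)
O(X) = sqrt(2)*sqrt(X) (O(X) = sqrt(2*X) = sqrt(2)*sqrt(X))
h(H, V) = 2*I (h(H, V) = sqrt(2)*sqrt(-2) = sqrt(2)*(I*sqrt(2)) = 2*I)
h(w(m), -5)*(-4) = (2*I)*(-4) = -8*I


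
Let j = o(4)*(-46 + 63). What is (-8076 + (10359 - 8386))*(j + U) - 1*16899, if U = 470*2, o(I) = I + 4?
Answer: -6583727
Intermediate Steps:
o(I) = 4 + I
U = 940
j = 136 (j = (4 + 4)*(-46 + 63) = 8*17 = 136)
(-8076 + (10359 - 8386))*(j + U) - 1*16899 = (-8076 + (10359 - 8386))*(136 + 940) - 1*16899 = (-8076 + 1973)*1076 - 16899 = -6103*1076 - 16899 = -6566828 - 16899 = -6583727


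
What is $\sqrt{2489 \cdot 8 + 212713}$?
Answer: $5 \sqrt{9305} \approx 482.31$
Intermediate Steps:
$\sqrt{2489 \cdot 8 + 212713} = \sqrt{19912 + 212713} = \sqrt{232625} = 5 \sqrt{9305}$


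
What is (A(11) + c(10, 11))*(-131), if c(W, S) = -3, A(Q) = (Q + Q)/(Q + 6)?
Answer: 3799/17 ≈ 223.47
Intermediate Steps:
A(Q) = 2*Q/(6 + Q) (A(Q) = (2*Q)/(6 + Q) = 2*Q/(6 + Q))
(A(11) + c(10, 11))*(-131) = (2*11/(6 + 11) - 3)*(-131) = (2*11/17 - 3)*(-131) = (2*11*(1/17) - 3)*(-131) = (22/17 - 3)*(-131) = -29/17*(-131) = 3799/17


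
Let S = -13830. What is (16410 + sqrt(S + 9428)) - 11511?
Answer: 4899 + I*sqrt(4402) ≈ 4899.0 + 66.348*I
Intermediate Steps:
(16410 + sqrt(S + 9428)) - 11511 = (16410 + sqrt(-13830 + 9428)) - 11511 = (16410 + sqrt(-4402)) - 11511 = (16410 + I*sqrt(4402)) - 11511 = 4899 + I*sqrt(4402)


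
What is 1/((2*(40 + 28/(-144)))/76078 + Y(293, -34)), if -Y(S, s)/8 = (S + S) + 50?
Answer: -1369404/6967526119 ≈ -0.00019654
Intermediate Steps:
Y(S, s) = -400 - 16*S (Y(S, s) = -8*((S + S) + 50) = -8*(2*S + 50) = -8*(50 + 2*S) = -400 - 16*S)
1/((2*(40 + 28/(-144)))/76078 + Y(293, -34)) = 1/((2*(40 + 28/(-144)))/76078 + (-400 - 16*293)) = 1/((2*(40 + 28*(-1/144)))*(1/76078) + (-400 - 4688)) = 1/((2*(40 - 7/36))*(1/76078) - 5088) = 1/((2*(1433/36))*(1/76078) - 5088) = 1/((1433/18)*(1/76078) - 5088) = 1/(1433/1369404 - 5088) = 1/(-6967526119/1369404) = -1369404/6967526119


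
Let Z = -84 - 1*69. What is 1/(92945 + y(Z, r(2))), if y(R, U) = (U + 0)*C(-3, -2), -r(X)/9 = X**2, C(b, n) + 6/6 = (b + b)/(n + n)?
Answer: 1/92927 ≈ 1.0761e-5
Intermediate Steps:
Z = -153 (Z = -84 - 69 = -153)
C(b, n) = -1 + b/n (C(b, n) = -1 + (b + b)/(n + n) = -1 + (2*b)/((2*n)) = -1 + (2*b)*(1/(2*n)) = -1 + b/n)
r(X) = -9*X**2
y(R, U) = U/2 (y(R, U) = (U + 0)*((-3 - 1*(-2))/(-2)) = U*(-(-3 + 2)/2) = U*(-1/2*(-1)) = U*(1/2) = U/2)
1/(92945 + y(Z, r(2))) = 1/(92945 + (-9*2**2)/2) = 1/(92945 + (-9*4)/2) = 1/(92945 + (1/2)*(-36)) = 1/(92945 - 18) = 1/92927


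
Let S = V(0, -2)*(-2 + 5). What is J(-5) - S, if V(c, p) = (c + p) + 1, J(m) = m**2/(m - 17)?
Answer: 41/22 ≈ 1.8636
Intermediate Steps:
J(m) = m**2/(-17 + m)
V(c, p) = 1 + c + p
S = -3 (S = (1 + 0 - 2)*(-2 + 5) = -1*3 = -3)
J(-5) - S = (-5)**2/(-17 - 5) - 1*(-3) = 25/(-22) + 3 = 25*(-1/22) + 3 = -25/22 + 3 = 41/22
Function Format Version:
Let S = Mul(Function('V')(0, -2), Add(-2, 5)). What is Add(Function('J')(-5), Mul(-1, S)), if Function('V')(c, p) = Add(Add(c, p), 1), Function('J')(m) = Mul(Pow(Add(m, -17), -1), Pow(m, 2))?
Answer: Rational(41, 22) ≈ 1.8636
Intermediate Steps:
Function('J')(m) = Mul(Pow(m, 2), Pow(Add(-17, m), -1)) (Function('J')(m) = Mul(Pow(Add(-17, m), -1), Pow(m, 2)) = Mul(Pow(m, 2), Pow(Add(-17, m), -1)))
Function('V')(c, p) = Add(1, c, p)
S = -3 (S = Mul(Add(1, 0, -2), Add(-2, 5)) = Mul(-1, 3) = -3)
Add(Function('J')(-5), Mul(-1, S)) = Add(Mul(Pow(-5, 2), Pow(Add(-17, -5), -1)), Mul(-1, -3)) = Add(Mul(25, Pow(-22, -1)), 3) = Add(Mul(25, Rational(-1, 22)), 3) = Add(Rational(-25, 22), 3) = Rational(41, 22)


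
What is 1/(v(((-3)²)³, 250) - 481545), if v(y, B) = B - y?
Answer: -1/482024 ≈ -2.0746e-6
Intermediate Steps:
1/(v(((-3)²)³, 250) - 481545) = 1/((250 - ((-3)²)³) - 481545) = 1/((250 - 1*9³) - 481545) = 1/((250 - 1*729) - 481545) = 1/((250 - 729) - 481545) = 1/(-479 - 481545) = 1/(-482024) = -1/482024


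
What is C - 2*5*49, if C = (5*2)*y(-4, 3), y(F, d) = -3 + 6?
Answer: -460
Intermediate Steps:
y(F, d) = 3
C = 30 (C = (5*2)*3 = 10*3 = 30)
C - 2*5*49 = 30 - 2*5*49 = 30 - 10*49 = 30 - 490 = -460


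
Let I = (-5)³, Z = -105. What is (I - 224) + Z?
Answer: -454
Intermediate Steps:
I = -125
(I - 224) + Z = (-125 - 224) - 105 = -349 - 105 = -454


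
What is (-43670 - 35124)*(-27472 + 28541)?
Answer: -84230786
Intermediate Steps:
(-43670 - 35124)*(-27472 + 28541) = -78794*1069 = -84230786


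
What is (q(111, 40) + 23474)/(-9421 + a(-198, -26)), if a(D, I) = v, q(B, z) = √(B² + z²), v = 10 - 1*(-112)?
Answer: -23474/9299 - √13921/9299 ≈ -2.5370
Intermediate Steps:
v = 122 (v = 10 + 112 = 122)
a(D, I) = 122
(q(111, 40) + 23474)/(-9421 + a(-198, -26)) = (√(111² + 40²) + 23474)/(-9421 + 122) = (√(12321 + 1600) + 23474)/(-9299) = (√13921 + 23474)*(-1/9299) = (23474 + √13921)*(-1/9299) = -23474/9299 - √13921/9299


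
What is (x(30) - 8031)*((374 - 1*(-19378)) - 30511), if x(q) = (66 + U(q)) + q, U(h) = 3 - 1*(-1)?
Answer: 85329629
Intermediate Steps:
U(h) = 4 (U(h) = 3 + 1 = 4)
x(q) = 70 + q (x(q) = (66 + 4) + q = 70 + q)
(x(30) - 8031)*((374 - 1*(-19378)) - 30511) = ((70 + 30) - 8031)*((374 - 1*(-19378)) - 30511) = (100 - 8031)*((374 + 19378) - 30511) = -7931*(19752 - 30511) = -7931*(-10759) = 85329629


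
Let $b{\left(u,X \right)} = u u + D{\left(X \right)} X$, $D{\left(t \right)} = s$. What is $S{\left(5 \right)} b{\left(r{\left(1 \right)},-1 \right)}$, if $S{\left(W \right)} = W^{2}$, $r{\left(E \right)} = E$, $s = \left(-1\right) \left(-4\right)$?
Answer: $-75$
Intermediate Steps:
$s = 4$
$D{\left(t \right)} = 4$
$b{\left(u,X \right)} = u^{2} + 4 X$ ($b{\left(u,X \right)} = u u + 4 X = u^{2} + 4 X$)
$S{\left(5 \right)} b{\left(r{\left(1 \right)},-1 \right)} = 5^{2} \left(1^{2} + 4 \left(-1\right)\right) = 25 \left(1 - 4\right) = 25 \left(-3\right) = -75$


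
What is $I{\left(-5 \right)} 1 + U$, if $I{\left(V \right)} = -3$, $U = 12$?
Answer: $9$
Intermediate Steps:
$I{\left(-5 \right)} 1 + U = \left(-3\right) 1 + 12 = -3 + 12 = 9$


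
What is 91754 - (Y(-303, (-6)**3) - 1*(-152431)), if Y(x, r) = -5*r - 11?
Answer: -61746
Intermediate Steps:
Y(x, r) = -11 - 5*r
91754 - (Y(-303, (-6)**3) - 1*(-152431)) = 91754 - ((-11 - 5*(-6)**3) - 1*(-152431)) = 91754 - ((-11 - 5*(-216)) + 152431) = 91754 - ((-11 + 1080) + 152431) = 91754 - (1069 + 152431) = 91754 - 1*153500 = 91754 - 153500 = -61746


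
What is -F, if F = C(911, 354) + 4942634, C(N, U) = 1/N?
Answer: -4502739575/911 ≈ -4.9426e+6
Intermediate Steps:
F = 4502739575/911 (F = 1/911 + 4942634 = 4502739575/911 ≈ 4.9426e+6)
-F = -1*4502739575/911 = -4502739575/911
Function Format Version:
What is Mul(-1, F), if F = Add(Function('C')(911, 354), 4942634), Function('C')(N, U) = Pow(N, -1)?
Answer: Rational(-4502739575, 911) ≈ -4.9426e+6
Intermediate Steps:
F = Rational(4502739575, 911) (F = Add(Pow(911, -1), 4942634) = Add(Rational(1, 911), 4942634) = Rational(4502739575, 911) ≈ 4.9426e+6)
Mul(-1, F) = Mul(-1, Rational(4502739575, 911)) = Rational(-4502739575, 911)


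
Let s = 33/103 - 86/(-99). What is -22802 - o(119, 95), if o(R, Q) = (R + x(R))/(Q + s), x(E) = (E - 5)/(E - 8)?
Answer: -827554491037/36291080 ≈ -22803.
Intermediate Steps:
x(E) = (-5 + E)/(-8 + E)
s = 12125/10197 (s = 33*(1/103) - 86*(-1/99) = 33/103 + 86/99 = 12125/10197 ≈ 1.1891)
o(R, Q) = (R + (-5 + R)/(-8 + R))/(12125/10197 + Q) (o(R, Q) = (R + (-5 + R)/(-8 + R))/(Q + 12125/10197) = (R + (-5 + R)/(-8 + R))/(12125/10197 + Q))
-22802 - o(119, 95) = -22802 - 10197*(-5 + 119 + 119*(-8 + 119))/((-8 + 119)*(12125 + 10197*95)) = -22802 - 10197*(-5 + 119 + 119*111)/(111*(12125 + 968715)) = -22802 - 10197*(-5 + 119 + 13209)/(111*980840) = -22802 - 10197*13323/(111*980840) = -22802 - 1*45284877/36291080 = -22802 - 45284877/36291080 = -827554491037/36291080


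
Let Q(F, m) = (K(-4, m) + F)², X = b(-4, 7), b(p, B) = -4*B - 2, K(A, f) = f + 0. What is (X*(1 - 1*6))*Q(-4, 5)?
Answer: 150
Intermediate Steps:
K(A, f) = f
b(p, B) = -2 - 4*B
X = -30 (X = -2 - 4*7 = -2 - 28 = -30)
Q(F, m) = (F + m)² (Q(F, m) = (m + F)² = (F + m)²)
(X*(1 - 1*6))*Q(-4, 5) = (-30*(1 - 1*6))*(-4 + 5)² = -30*(1 - 6)*1² = -30*(-5)*1 = 150*1 = 150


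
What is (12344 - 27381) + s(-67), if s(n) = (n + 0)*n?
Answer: -10548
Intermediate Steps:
s(n) = n² (s(n) = n*n = n²)
(12344 - 27381) + s(-67) = (12344 - 27381) + (-67)² = -15037 + 4489 = -10548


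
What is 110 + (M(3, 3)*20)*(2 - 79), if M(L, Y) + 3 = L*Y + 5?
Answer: -16830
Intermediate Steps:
M(L, Y) = 2 + L*Y (M(L, Y) = -3 + (L*Y + 5) = -3 + (5 + L*Y) = 2 + L*Y)
110 + (M(3, 3)*20)*(2 - 79) = 110 + ((2 + 3*3)*20)*(2 - 79) = 110 + ((2 + 9)*20)*(-77) = 110 + (11*20)*(-77) = 110 + 220*(-77) = 110 - 16940 = -16830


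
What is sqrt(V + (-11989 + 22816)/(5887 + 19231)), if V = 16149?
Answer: sqrt(10188900911262)/25118 ≈ 127.08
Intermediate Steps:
sqrt(V + (-11989 + 22816)/(5887 + 19231)) = sqrt(16149 + (-11989 + 22816)/(5887 + 19231)) = sqrt(16149 + 10827/25118) = sqrt(405641409/25118) = sqrt(10188900911262)/25118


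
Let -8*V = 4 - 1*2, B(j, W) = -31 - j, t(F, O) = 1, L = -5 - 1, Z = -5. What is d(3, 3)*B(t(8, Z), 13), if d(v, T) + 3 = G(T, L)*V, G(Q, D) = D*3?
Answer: -48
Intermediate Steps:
L = -6
G(Q, D) = 3*D
V = -¼ (V = -(4 - 1*2)/8 = -(4 - 2)/8 = -⅛*2 = -¼ ≈ -0.25000)
d(v, T) = 3/2 (d(v, T) = -3 + (3*(-6))*(-¼) = -3 - 18*(-¼) = -3 + 9/2 = 3/2)
d(3, 3)*B(t(8, Z), 13) = 3*(-31 - 1*1)/2 = 3*(-31 - 1)/2 = (3/2)*(-32) = -48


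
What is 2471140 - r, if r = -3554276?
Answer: 6025416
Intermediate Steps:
2471140 - r = 2471140 - 1*(-3554276) = 2471140 + 3554276 = 6025416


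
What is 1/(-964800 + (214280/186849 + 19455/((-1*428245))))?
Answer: -16003430001/15440091639126539 ≈ -1.0365e-6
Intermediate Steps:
1/(-964800 + (214280/186849 + 19455/((-1*428245)))) = 1/(-964800 + (214280*(1/186849) + 19455/(-428245))) = 1/(-964800 + (214280/186849 + 19455*(-1/428245))) = 1/(-964800 + (214280/186849 - 3891/85649)) = 1/(-964800 + 17625838261/16003430001) = 1/(-15440091639126539/16003430001) = -16003430001/15440091639126539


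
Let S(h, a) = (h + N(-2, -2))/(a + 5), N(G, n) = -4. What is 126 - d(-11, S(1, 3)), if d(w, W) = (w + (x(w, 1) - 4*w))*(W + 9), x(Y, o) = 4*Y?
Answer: 1767/8 ≈ 220.88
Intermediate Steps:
S(h, a) = (-4 + h)/(5 + a) (S(h, a) = (h - 4)/(a + 5) = (-4 + h)/(5 + a))
d(w, W) = w*(9 + W) (d(w, W) = (w + (4*w - 4*w))*(W + 9) = (w + (4*w - 4*w))*(9 + W) = (w + 0)*(9 + W) = w*(9 + W))
126 - d(-11, S(1, 3)) = 126 - (-11)*(9 + (-4 + 1)/(5 + 3)) = 126 - (-11)*(9 - 3/8) = 126 - (-11)*69/8 = 126 - 1*(-759/8) = 126 + 759/8 = 1767/8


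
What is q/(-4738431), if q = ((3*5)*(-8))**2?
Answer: -4800/1579477 ≈ -0.0030390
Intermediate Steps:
q = 14400 (q = (15*(-8))**2 = (-120)**2 = 14400)
q/(-4738431) = 14400/(-4738431) = 14400*(-1/4738431) = -4800/1579477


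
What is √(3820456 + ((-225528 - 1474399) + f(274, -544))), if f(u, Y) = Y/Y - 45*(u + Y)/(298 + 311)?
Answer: 2*√21846435730/203 ≈ 1456.2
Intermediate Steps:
f(u, Y) = 1 - 15*Y/203 - 15*u/203 (f(u, Y) = 1 - (15*Y/203 + 15*u/203) = 1 - 45*(Y/609 + u/609) = 1 + (-15*Y/203 - 15*u/203) = 1 - 15*Y/203 - 15*u/203)
√(3820456 + ((-225528 - 1474399) + f(274, -544))) = √(3820456 + ((-225528 - 1474399) + (1 - 15/203*(-544) - 15/203*274))) = √(3820456 + (-1699927 + (1 + 8160/203 - 4110/203))) = √(3820456 + (-1699927 + 4253/203)) = √(3820456 - 345080928/203) = √(430471640/203) = 2*√21846435730/203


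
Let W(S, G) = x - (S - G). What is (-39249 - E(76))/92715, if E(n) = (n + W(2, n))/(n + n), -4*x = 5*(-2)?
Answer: -11932001/28185360 ≈ -0.42334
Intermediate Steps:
x = 5/2 (x = -5*(-2)/4 = -1/4*(-10) = 5/2 ≈ 2.5000)
W(S, G) = 5/2 + G - S (W(S, G) = 5/2 - (S - G) = 5/2 + (G - S) = 5/2 + G - S)
E(n) = (1/2 + 2*n)/(2*n) (E(n) = (n + (5/2 + n - 1*2))/(n + n) = (n + (5/2 + n - 2))/((2*n)) = (n + (1/2 + n))*(1/(2*n)) = (1/2 + 2*n)*(1/(2*n)) = (1/2 + 2*n)/(2*n))
(-39249 - E(76))/92715 = (-39249 - (1/4 + 76)/76)/92715 = (-39249 - 305/(76*4))*(1/92715) = (-39249 - 1*305/304)*(1/92715) = (-39249 - 305/304)*(1/92715) = -11932001/304*1/92715 = -11932001/28185360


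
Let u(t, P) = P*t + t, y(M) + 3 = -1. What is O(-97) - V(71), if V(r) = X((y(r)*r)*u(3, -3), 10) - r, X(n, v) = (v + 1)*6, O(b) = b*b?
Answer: 9414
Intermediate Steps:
y(M) = -4 (y(M) = -3 - 1 = -4)
u(t, P) = t + P*t
O(b) = b²
X(n, v) = 6 + 6*v (X(n, v) = (1 + v)*6 = 6 + 6*v)
V(r) = 66 - r (V(r) = (6 + 6*10) - r = (6 + 60) - r = 66 - r)
O(-97) - V(71) = (-97)² - (66 - 1*71) = 9409 - (66 - 71) = 9409 - 1*(-5) = 9409 + 5 = 9414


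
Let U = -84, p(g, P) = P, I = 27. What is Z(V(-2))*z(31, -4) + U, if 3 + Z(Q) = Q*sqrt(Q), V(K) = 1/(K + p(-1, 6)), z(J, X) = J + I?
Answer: -1003/4 ≈ -250.75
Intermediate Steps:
z(J, X) = 27 + J (z(J, X) = J + 27 = 27 + J)
V(K) = 1/(6 + K) (V(K) = 1/(K + 6) = 1/(6 + K))
Z(Q) = -3 + Q**(3/2) (Z(Q) = -3 + Q*sqrt(Q) = -3 + Q**(3/2))
Z(V(-2))*z(31, -4) + U = (-3 + (1/(6 - 2))**(3/2))*(27 + 31) - 84 = (-3 + (1/4)**(3/2))*58 - 84 = (-3 + 1/8)*58 - 84 = -23/8*58 - 84 = -667/4 - 84 = -1003/4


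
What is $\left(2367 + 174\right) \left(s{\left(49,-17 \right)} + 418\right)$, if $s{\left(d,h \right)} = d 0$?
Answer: $1062138$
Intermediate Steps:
$s{\left(d,h \right)} = 0$
$\left(2367 + 174\right) \left(s{\left(49,-17 \right)} + 418\right) = \left(2367 + 174\right) \left(0 + 418\right) = 2541 \cdot 418 = 1062138$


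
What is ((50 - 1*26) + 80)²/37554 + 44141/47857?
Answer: 1087646213/898610889 ≈ 1.2104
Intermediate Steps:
((50 - 1*26) + 80)²/37554 + 44141/47857 = ((50 - 26) + 80)²*(1/37554) + 44141*(1/47857) = (24 + 80)²*(1/37554) + 44141/47857 = 104²*(1/37554) + 44141/47857 = 10816*(1/37554) + 44141/47857 = 5408/18777 + 44141/47857 = 1087646213/898610889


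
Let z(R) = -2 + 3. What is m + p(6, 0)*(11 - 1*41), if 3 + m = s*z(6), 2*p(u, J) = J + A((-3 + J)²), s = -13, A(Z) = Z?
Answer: -151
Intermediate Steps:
z(R) = 1
p(u, J) = J/2 + (-3 + J)²/2 (p(u, J) = (J + (-3 + J)²)/2 = J/2 + (-3 + J)²/2)
m = -16 (m = -3 - 13*1 = -3 - 13 = -16)
m + p(6, 0)*(11 - 1*41) = -16 + ((½)*0 + (-3 + 0)²/2)*(11 - 1*41) = -16 + (0 + (½)*(-3)²)*(11 - 41) = -16 + (0 + (½)*9)*(-30) = -16 + (0 + 9/2)*(-30) = -16 + (9/2)*(-30) = -16 - 135 = -151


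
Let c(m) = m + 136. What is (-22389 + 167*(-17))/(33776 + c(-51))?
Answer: -25228/33861 ≈ -0.74505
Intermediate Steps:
c(m) = 136 + m
(-22389 + 167*(-17))/(33776 + c(-51)) = (-22389 + 167*(-17))/(33776 + (136 - 51)) = (-22389 - 2839)/(33776 + 85) = -25228/33861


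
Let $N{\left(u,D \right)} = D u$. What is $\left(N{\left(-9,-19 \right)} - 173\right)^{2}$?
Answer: $4$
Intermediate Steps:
$\left(N{\left(-9,-19 \right)} - 173\right)^{2} = \left(\left(-19\right) \left(-9\right) - 173\right)^{2} = \left(171 - 173\right)^{2} = \left(-2\right)^{2} = 4$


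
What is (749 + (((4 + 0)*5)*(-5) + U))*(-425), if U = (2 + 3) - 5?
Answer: -275825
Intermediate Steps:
U = 0 (U = 5 - 5 = 0)
(749 + (((4 + 0)*5)*(-5) + U))*(-425) = (749 + (((4 + 0)*5)*(-5) + 0))*(-425) = (749 + ((4*5)*(-5) + 0))*(-425) = (749 + (20*(-5) + 0))*(-425) = (749 + (-100 + 0))*(-425) = (749 - 100)*(-425) = 649*(-425) = -275825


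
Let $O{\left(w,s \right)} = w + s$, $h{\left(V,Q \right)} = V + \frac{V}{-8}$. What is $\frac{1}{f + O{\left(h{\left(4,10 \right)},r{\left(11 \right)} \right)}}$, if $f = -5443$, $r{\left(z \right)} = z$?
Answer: $- \frac{2}{10857} \approx -0.00018421$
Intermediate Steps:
$h{\left(V,Q \right)} = \frac{7 V}{8}$ ($h{\left(V,Q \right)} = V + V \left(- \frac{1}{8}\right) = V - \frac{V}{8} = \frac{7 V}{8}$)
$O{\left(w,s \right)} = s + w$
$\frac{1}{f + O{\left(h{\left(4,10 \right)},r{\left(11 \right)} \right)}} = \frac{1}{-5443 + \left(11 + \frac{7}{8} \cdot 4\right)} = \frac{1}{-5443 + \left(11 + \frac{7}{2}\right)} = \frac{1}{-5443 + \frac{29}{2}} = \frac{1}{- \frac{10857}{2}} = - \frac{2}{10857}$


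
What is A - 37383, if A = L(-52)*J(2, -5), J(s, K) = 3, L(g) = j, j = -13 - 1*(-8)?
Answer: -37398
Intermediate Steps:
j = -5 (j = -13 + 8 = -5)
L(g) = -5
A = -15 (A = -5*3 = -15)
A - 37383 = -15 - 37383 = -37398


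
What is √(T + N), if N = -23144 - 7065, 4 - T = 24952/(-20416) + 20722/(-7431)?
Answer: I*√2715295124948260206/9481956 ≈ 173.78*I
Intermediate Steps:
T = 151915481/18963912 (T = 4 - (24952/(-20416) + 20722/(-7431)) = 4 - (24952*(-1/20416) + 20722*(-1/7431)) = 4 - (-3119/2552 - 20722/7431) = 4 - 1*(-76059833/18963912) = 4 + 76059833/18963912 = 151915481/18963912 ≈ 8.0108)
N = -30209
√(T + N) = √(151915481/18963912 - 30209) = √(-572728902127/18963912) = I*√2715295124948260206/9481956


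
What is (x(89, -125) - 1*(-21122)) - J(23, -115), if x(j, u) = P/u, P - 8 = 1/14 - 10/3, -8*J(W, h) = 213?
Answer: 444120329/21000 ≈ 21149.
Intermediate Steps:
J(W, h) = -213/8 (J(W, h) = -1/8*213 = -213/8)
P = 199/42 (P = 8 + (1/14 - 10/3) = 8 - 137/42 = 199/42 ≈ 4.7381)
x(j, u) = 199/(42*u)
(x(89, -125) - 1*(-21122)) - J(23, -115) = ((199/42)/(-125) - 1*(-21122)) - 1*(-213/8) = ((199/42)*(-1/125) + 21122) + 213/8 = (-199/5250 + 21122) + 213/8 = 110890301/5250 + 213/8 = 444120329/21000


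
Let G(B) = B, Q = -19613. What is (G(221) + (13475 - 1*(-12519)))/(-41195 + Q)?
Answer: -26215/60808 ≈ -0.43111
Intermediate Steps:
(G(221) + (13475 - 1*(-12519)))/(-41195 + Q) = (221 + (13475 - 1*(-12519)))/(-41195 - 19613) = (221 + (13475 + 12519))/(-60808) = (221 + 25994)*(-1/60808) = 26215*(-1/60808) = -26215/60808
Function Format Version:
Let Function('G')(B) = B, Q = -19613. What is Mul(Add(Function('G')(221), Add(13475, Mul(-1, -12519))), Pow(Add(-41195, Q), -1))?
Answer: Rational(-26215, 60808) ≈ -0.43111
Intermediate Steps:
Mul(Add(Function('G')(221), Add(13475, Mul(-1, -12519))), Pow(Add(-41195, Q), -1)) = Mul(Add(221, Add(13475, Mul(-1, -12519))), Pow(Add(-41195, -19613), -1)) = Mul(Add(221, Add(13475, 12519)), Pow(-60808, -1)) = Mul(Add(221, 25994), Rational(-1, 60808)) = Mul(26215, Rational(-1, 60808)) = Rational(-26215, 60808)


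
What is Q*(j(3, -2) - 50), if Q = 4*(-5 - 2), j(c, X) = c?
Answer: 1316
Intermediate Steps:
Q = -28 (Q = 4*(-7) = -28)
Q*(j(3, -2) - 50) = -28*(3 - 50) = -28*(-47) = 1316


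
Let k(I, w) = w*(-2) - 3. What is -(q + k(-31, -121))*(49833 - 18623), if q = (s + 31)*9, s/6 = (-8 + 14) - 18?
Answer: 4057300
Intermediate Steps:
s = -72 (s = 6*((-8 + 14) - 18) = 6*(6 - 18) = 6*(-12) = -72)
k(I, w) = -3 - 2*w (k(I, w) = -2*w - 3 = -3 - 2*w)
q = -369 (q = (-72 + 31)*9 = -41*9 = -369)
-(q + k(-31, -121))*(49833 - 18623) = -(-369 + (-3 - 2*(-121)))*(49833 - 18623) = -(-369 + (-3 + 242))*31210 = -(-369 + 239)*31210 = -(-130)*31210 = -1*(-4057300) = 4057300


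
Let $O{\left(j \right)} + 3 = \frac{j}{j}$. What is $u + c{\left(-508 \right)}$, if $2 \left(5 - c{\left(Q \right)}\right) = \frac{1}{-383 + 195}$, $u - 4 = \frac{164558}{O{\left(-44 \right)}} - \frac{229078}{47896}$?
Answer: $- \frac{185209744919}{2251112} \approx -82275.0$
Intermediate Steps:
$O{\left(j \right)} = -2$ ($O{\left(j \right)} = -3 + \frac{j}{j} = -3 + 1 = -2$)
$u = - \frac{1970436239}{23948}$ ($u = 4 + \left(\frac{164558}{-2} - \frac{229078}{47896}\right) = 4 + \left(164558 \left(- \frac{1}{2}\right) - \frac{114539}{23948}\right) = 4 - \frac{1970532031}{23948} = - \frac{1970436239}{23948} \approx -82280.0$)
$c{\left(Q \right)} = \frac{1881}{376}$ ($c{\left(Q \right)} = 5 - \frac{1}{2 \left(-383 + 195\right)} = 5 - \frac{1}{2 \left(-188\right)} = 5 - - \frac{1}{376} = 5 + \frac{1}{376} = \frac{1881}{376}$)
$u + c{\left(-508 \right)} = - \frac{1970436239}{23948} + \frac{1881}{376} = - \frac{185209744919}{2251112}$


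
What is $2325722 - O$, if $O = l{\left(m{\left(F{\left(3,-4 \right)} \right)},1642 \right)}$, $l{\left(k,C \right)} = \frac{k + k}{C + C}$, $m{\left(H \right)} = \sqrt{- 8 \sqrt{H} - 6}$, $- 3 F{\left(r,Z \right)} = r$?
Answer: $2325722 + \frac{\sqrt{2} \left(-1 + 2 i\right)}{1642} \approx 2.3257 \cdot 10^{6} + 0.0017226 i$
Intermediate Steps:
$F{\left(r,Z \right)} = - \frac{r}{3}$
$m{\left(H \right)} = \sqrt{-6 - 8 \sqrt{H}}$
$l{\left(k,C \right)} = \frac{k}{C}$ ($l{\left(k,C \right)} = \frac{2 k}{2 C} = 2 k \frac{1}{2 C} = \frac{k}{C}$)
$O = \frac{\sqrt{2} \left(\frac{1}{2} - i\right)}{821}$ ($O = \frac{\sqrt{-6 - 8 \sqrt{\left(- \frac{1}{3}\right) 3}}}{1642} = \sqrt{-6 - 8 \sqrt{-1}} \cdot \frac{1}{1642} = \sqrt{-6 - 8 i} \frac{1}{1642} = 2 \sqrt{2} \left(\frac{1}{2} - i\right) \frac{1}{1642} = \frac{\sqrt{2} \left(\frac{1}{2} - i\right)}{821} \approx 0.00086128 - 0.0017226 i$)
$2325722 - O = 2325722 - \frac{\sqrt{2} \left(1 - 2 i\right)}{1642}$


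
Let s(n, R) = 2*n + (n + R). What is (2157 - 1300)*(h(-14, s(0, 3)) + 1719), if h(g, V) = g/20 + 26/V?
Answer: 44400313/30 ≈ 1.4800e+6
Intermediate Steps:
s(n, R) = R + 3*n (s(n, R) = 2*n + (R + n) = R + 3*n)
h(g, V) = 26/V + g/20 (h(g, V) = g*(1/20) + 26/V = g/20 + 26/V = 26/V + g/20)
(2157 - 1300)*(h(-14, s(0, 3)) + 1719) = (2157 - 1300)*((26/(3 + 3*0) + (1/20)*(-14)) + 1719) = 857*((26/(3 + 0) - 7/10) + 1719) = 857*((26/3 - 7/10) + 1719) = 857*(239/30 + 1719) = 857*(51809/30) = 44400313/30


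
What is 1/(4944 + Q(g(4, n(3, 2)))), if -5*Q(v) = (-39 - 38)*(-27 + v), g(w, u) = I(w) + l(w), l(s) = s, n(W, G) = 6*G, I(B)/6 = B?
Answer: 5/24797 ≈ 0.00020164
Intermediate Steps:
I(B) = 6*B
g(w, u) = 7*w (g(w, u) = 6*w + w = 7*w)
Q(v) = -2079/5 + 77*v/5 (Q(v) = -(-39 - 38)*(-27 + v)/5 = -(-77)*(-27 + v)/5 = -(2079 - 77*v)/5 = -2079/5 + 77*v/5)
1/(4944 + Q(g(4, n(3, 2)))) = 1/(4944 + (-2079/5 + 77*(7*4)/5)) = 1/(4944 + (-2079/5 + (77/5)*28)) = 1/(4944 + (-2079/5 + 2156/5)) = 1/(4944 + 77/5) = 1/(24797/5) = 5/24797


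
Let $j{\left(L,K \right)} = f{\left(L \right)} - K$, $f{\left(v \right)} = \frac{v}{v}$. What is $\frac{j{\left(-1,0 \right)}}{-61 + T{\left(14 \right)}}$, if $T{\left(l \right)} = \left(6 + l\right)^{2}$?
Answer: $\frac{1}{339} \approx 0.0029499$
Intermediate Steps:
$f{\left(v \right)} = 1$
$j{\left(L,K \right)} = 1 - K$
$\frac{j{\left(-1,0 \right)}}{-61 + T{\left(14 \right)}} = \frac{1 - 0}{-61 + \left(6 + 14\right)^{2}} = \frac{1 + 0}{-61 + 20^{2}} = 1 \frac{1}{-61 + 400} = 1 \cdot \frac{1}{339} = \frac{1}{339}$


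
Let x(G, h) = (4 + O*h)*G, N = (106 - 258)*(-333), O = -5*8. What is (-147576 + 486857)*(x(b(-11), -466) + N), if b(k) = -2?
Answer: 4521937168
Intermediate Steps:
O = -40
N = 50616 (N = -152*(-333) = 50616)
x(G, h) = G*(4 - 40*h) (x(G, h) = (4 - 40*h)*G = G*(4 - 40*h))
(-147576 + 486857)*(x(b(-11), -466) + N) = (-147576 + 486857)*(4*(-2)*(1 - 10*(-466)) + 50616) = 339281*(4*(-2)*(1 + 4660) + 50616) = 339281*(4*(-2)*4661 + 50616) = 339281*(-37288 + 50616) = 339281*13328 = 4521937168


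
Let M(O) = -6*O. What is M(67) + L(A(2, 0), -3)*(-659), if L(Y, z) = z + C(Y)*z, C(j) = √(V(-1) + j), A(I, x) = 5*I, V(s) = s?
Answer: 7506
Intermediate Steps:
C(j) = √(-1 + j)
L(Y, z) = z + z*√(-1 + Y) (L(Y, z) = z + √(-1 + Y)*z = z + z*√(-1 + Y))
M(67) + L(A(2, 0), -3)*(-659) = -6*67 - 3*(1 + √(-1 + 5*2))*(-659) = -402 - 3*(1 + √(-1 + 10))*(-659) = -402 - 3*(1 + √9)*(-659) = -402 - 3*(1 + 3)*(-659) = -402 - 3*4*(-659) = -402 - 12*(-659) = -402 + 7908 = 7506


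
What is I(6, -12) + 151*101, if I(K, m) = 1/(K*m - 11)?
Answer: 1265832/83 ≈ 15251.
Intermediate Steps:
I(K, m) = 1/(-11 + K*m)
I(6, -12) + 151*101 = 1/(-11 + 6*(-12)) + 151*101 = 1/(-11 - 72) + 15251 = 1/(-83) + 15251 = -1/83 + 15251 = 1265832/83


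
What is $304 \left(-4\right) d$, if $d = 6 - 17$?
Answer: $13376$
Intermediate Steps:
$d = -11$
$304 \left(-4\right) d = 304 \left(-4\right) \left(-11\right) = \left(-1216\right) \left(-11\right) = 13376$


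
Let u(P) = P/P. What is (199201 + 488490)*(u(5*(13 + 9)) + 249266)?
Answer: 171418672497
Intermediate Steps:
u(P) = 1
(199201 + 488490)*(u(5*(13 + 9)) + 249266) = (199201 + 488490)*(1 + 249266) = 687691*249267 = 171418672497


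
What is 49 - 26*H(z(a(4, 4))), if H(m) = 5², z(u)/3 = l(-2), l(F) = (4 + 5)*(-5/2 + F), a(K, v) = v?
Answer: -601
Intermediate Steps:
l(F) = -45/2 + 9*F (l(F) = 9*(-5*½ + F) = 9*(-5/2 + F) = -45/2 + 9*F)
z(u) = -243/2 (z(u) = 3*(-45/2 + 9*(-2)) = 3*(-45/2 - 18) = 3*(-81/2) = -243/2)
H(m) = 25
49 - 26*H(z(a(4, 4))) = 49 - 26*25 = 49 - 650 = -601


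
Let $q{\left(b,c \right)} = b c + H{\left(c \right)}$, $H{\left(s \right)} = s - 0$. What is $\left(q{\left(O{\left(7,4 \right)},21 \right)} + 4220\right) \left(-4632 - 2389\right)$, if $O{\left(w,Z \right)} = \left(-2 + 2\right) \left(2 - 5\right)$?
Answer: $-29776061$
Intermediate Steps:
$H{\left(s \right)} = s$ ($H{\left(s \right)} = s + 0 = s$)
$O{\left(w,Z \right)} = 0$ ($O{\left(w,Z \right)} = 0 \left(-3\right) = 0$)
$q{\left(b,c \right)} = c + b c$ ($q{\left(b,c \right)} = b c + c = c + b c$)
$\left(q{\left(O{\left(7,4 \right)},21 \right)} + 4220\right) \left(-4632 - 2389\right) = \left(21 \left(1 + 0\right) + 4220\right) \left(-4632 - 2389\right) = \left(21 \cdot 1 + 4220\right) \left(-7021\right) = \left(21 + 4220\right) \left(-7021\right) = 4241 \left(-7021\right) = -29776061$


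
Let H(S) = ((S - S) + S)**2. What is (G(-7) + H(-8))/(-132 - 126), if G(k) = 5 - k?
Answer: -38/129 ≈ -0.29457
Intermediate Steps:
H(S) = S**2 (H(S) = (0 + S)**2 = S**2)
(G(-7) + H(-8))/(-132 - 126) = ((5 - 1*(-7)) + (-8)**2)/(-132 - 126) = ((5 + 7) + 64)/(-258) = -(12 + 64)/258 = -1/258*76 = -38/129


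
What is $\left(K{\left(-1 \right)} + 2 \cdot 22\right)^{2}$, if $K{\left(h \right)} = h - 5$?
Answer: $1444$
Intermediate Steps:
$K{\left(h \right)} = -5 + h$
$\left(K{\left(-1 \right)} + 2 \cdot 22\right)^{2} = \left(\left(-5 - 1\right) + 2 \cdot 22\right)^{2} = \left(-6 + 44\right)^{2} = 38^{2} = 1444$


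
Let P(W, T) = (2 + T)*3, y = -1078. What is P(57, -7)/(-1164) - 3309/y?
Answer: 644641/209132 ≈ 3.0825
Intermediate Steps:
P(W, T) = 6 + 3*T
P(57, -7)/(-1164) - 3309/y = (6 + 3*(-7))/(-1164) - 3309/(-1078) = (6 - 21)*(-1/1164) - 3309*(-1/1078) = -15*(-1/1164) + 3309/1078 = 5/388 + 3309/1078 = 644641/209132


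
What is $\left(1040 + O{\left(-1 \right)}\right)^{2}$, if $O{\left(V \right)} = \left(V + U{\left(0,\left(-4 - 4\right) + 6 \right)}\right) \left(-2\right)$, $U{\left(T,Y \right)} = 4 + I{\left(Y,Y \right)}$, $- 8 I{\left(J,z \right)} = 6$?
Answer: $\frac{4289041}{4} \approx 1.0723 \cdot 10^{6}$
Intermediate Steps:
$I{\left(J,z \right)} = - \frac{3}{4}$ ($I{\left(J,z \right)} = \left(- \frac{1}{8}\right) 6 = - \frac{3}{4}$)
$U{\left(T,Y \right)} = \frac{13}{4}$ ($U{\left(T,Y \right)} = 4 - \frac{3}{4} = \frac{13}{4}$)
$O{\left(V \right)} = - \frac{13}{2} - 2 V$ ($O{\left(V \right)} = \left(V + \frac{13}{4}\right) \left(-2\right) = \left(\frac{13}{4} + V\right) \left(-2\right) = - \frac{13}{2} - 2 V$)
$\left(1040 + O{\left(-1 \right)}\right)^{2} = \left(1040 - \frac{9}{2}\right)^{2} = \left(\frac{2071}{2}\right)^{2} = \frac{4289041}{4}$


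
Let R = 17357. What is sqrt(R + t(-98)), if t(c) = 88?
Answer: sqrt(17445) ≈ 132.08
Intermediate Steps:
sqrt(R + t(-98)) = sqrt(17357 + 88) = sqrt(17445)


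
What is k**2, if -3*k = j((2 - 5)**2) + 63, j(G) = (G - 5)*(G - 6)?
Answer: 625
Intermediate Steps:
j(G) = (-6 + G)*(-5 + G) (j(G) = (-5 + G)*(-6 + G) = (-6 + G)*(-5 + G))
k = -25 (k = -((30 + ((2 - 5)**2)**2 - 11*(2 - 5)**2) + 63)/3 = -((30 + ((-3)**2)**2 - 11*(-3)**2) + 63)/3 = -((30 + 9**2 - 11*9) + 63)/3 = -((30 + 81 - 99) + 63)/3 = -(12 + 63)/3 = -1/3*75 = -25)
k**2 = (-25)**2 = 625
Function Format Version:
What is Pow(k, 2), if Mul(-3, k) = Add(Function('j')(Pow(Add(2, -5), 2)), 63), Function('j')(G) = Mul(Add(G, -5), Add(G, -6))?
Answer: 625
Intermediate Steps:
Function('j')(G) = Mul(Add(-6, G), Add(-5, G)) (Function('j')(G) = Mul(Add(-5, G), Add(-6, G)) = Mul(Add(-6, G), Add(-5, G)))
k = -25 (k = Mul(Rational(-1, 3), Add(Add(30, Pow(Pow(Add(2, -5), 2), 2), Mul(-11, Pow(Add(2, -5), 2))), 63)) = Mul(Rational(-1, 3), Add(Add(30, Pow(Pow(-3, 2), 2), Mul(-11, Pow(-3, 2))), 63)) = Mul(Rational(-1, 3), Add(Add(30, Pow(9, 2), Mul(-11, 9)), 63)) = Mul(Rational(-1, 3), Add(Add(30, 81, -99), 63)) = Mul(Rational(-1, 3), Add(12, 63)) = Mul(Rational(-1, 3), 75) = -25)
Pow(k, 2) = Pow(-25, 2) = 625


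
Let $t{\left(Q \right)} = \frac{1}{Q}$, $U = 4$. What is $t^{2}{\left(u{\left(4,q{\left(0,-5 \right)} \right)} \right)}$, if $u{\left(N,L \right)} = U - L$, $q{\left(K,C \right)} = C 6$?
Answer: $\frac{1}{1156} \approx 0.00086505$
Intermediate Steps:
$q{\left(K,C \right)} = 6 C$
$u{\left(N,L \right)} = 4 - L$
$t^{2}{\left(u{\left(4,q{\left(0,-5 \right)} \right)} \right)} = \left(\frac{1}{4 - 6 \left(-5\right)}\right)^{2} = \left(\frac{1}{4 - -30}\right)^{2} = \left(\frac{1}{4 + 30}\right)^{2} = \left(\frac{1}{34}\right)^{2} = \frac{1}{1156}$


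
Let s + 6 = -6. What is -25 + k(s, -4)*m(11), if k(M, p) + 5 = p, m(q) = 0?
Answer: -25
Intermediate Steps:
s = -12 (s = -6 - 6 = -12)
k(M, p) = -5 + p
-25 + k(s, -4)*m(11) = -25 + (-5 - 4)*0 = -25 - 9*0 = -25 + 0 = -25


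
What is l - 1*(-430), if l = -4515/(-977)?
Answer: 424625/977 ≈ 434.62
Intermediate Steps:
l = 4515/977 (l = -4515*(-1/977) = 4515/977 ≈ 4.6213)
l - 1*(-430) = 4515/977 - 1*(-430) = 4515/977 + 430 = 424625/977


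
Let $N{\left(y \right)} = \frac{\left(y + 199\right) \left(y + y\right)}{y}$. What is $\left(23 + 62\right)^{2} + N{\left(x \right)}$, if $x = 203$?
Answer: $8029$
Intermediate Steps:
$N{\left(y \right)} = 398 + 2 y$ ($N{\left(y \right)} = \frac{\left(199 + y\right) 2 y}{y} = \frac{2 y \left(199 + y\right)}{y} = 398 + 2 y$)
$\left(23 + 62\right)^{2} + N{\left(x \right)} = \left(23 + 62\right)^{2} + \left(398 + 2 \cdot 203\right) = 85^{2} + \left(398 + 406\right) = 7225 + 804 = 8029$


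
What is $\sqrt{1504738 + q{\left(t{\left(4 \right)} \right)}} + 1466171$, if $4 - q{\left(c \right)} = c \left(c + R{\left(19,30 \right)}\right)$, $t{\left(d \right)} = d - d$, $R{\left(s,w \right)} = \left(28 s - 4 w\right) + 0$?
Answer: $1466171 + \sqrt{1504742} \approx 1.4674 \cdot 10^{6}$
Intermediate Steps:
$R{\left(s,w \right)} = - 4 w + 28 s$ ($R{\left(s,w \right)} = \left(- 4 w + 28 s\right) + 0 = - 4 w + 28 s$)
$t{\left(d \right)} = 0$
$q{\left(c \right)} = 4 - c \left(412 + c\right)$ ($q{\left(c \right)} = 4 - c \left(c + \left(\left(-4\right) 30 + 28 \cdot 19\right)\right) = 4 - c \left(c + \left(-120 + 532\right)\right) = 4 - c \left(c + 412\right) = 4 - c \left(412 + c\right)$)
$\sqrt{1504738 + q{\left(t{\left(4 \right)} \right)}} + 1466171 = \sqrt{1504738 - -4} + 1466171 = \sqrt{1504738 + \left(4 - 0 + 0\right)} + 1466171 = \sqrt{1504738 + \left(4 + 0 + 0\right)} + 1466171 = \sqrt{1504738 + 4} + 1466171 = \sqrt{1504742} + 1466171 = 1466171 + \sqrt{1504742}$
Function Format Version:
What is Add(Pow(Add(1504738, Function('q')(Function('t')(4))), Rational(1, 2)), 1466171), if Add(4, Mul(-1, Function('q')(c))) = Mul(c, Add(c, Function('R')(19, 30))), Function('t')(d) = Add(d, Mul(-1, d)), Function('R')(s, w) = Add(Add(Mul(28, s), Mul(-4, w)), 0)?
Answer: Add(1466171, Pow(1504742, Rational(1, 2))) ≈ 1.4674e+6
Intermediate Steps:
Function('R')(s, w) = Add(Mul(-4, w), Mul(28, s)) (Function('R')(s, w) = Add(Add(Mul(-4, w), Mul(28, s)), 0) = Add(Mul(-4, w), Mul(28, s)))
Function('t')(d) = 0
Function('q')(c) = Add(4, Mul(-1, c, Add(412, c))) (Function('q')(c) = Add(4, Mul(-1, Mul(c, Add(c, Add(Mul(-4, 30), Mul(28, 19)))))) = Add(4, Mul(-1, Mul(c, Add(c, Add(-120, 532))))) = Add(4, Mul(-1, Mul(c, Add(c, 412)))) = Add(4, Mul(-1, Mul(c, Add(412, c)))) = Add(4, Mul(-1, c, Add(412, c))))
Add(Pow(Add(1504738, Function('q')(Function('t')(4))), Rational(1, 2)), 1466171) = Add(Pow(Add(1504738, Add(4, Mul(-1, Pow(0, 2)), Mul(-412, 0))), Rational(1, 2)), 1466171) = Add(Pow(Add(1504738, Add(4, Mul(-1, 0), 0)), Rational(1, 2)), 1466171) = Add(Pow(Add(1504738, Add(4, 0, 0)), Rational(1, 2)), 1466171) = Add(Pow(Add(1504738, 4), Rational(1, 2)), 1466171) = Add(Pow(1504742, Rational(1, 2)), 1466171) = Add(1466171, Pow(1504742, Rational(1, 2)))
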